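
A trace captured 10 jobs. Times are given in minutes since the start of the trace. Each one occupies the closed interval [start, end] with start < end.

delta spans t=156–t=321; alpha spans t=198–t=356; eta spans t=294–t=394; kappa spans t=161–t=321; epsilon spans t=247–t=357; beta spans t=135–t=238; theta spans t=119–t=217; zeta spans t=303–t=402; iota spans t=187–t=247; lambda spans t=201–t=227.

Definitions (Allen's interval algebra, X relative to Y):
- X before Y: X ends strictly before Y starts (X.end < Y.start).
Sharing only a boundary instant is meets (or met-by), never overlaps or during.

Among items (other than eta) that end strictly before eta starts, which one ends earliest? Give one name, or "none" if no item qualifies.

theta

Target eta = [t=294, t=394].
alpha [t=198, t=356] → overlaps → excluded.
beta [t=135, t=238] → before → candidate.
delta [t=156, t=321] → overlaps → excluded.
epsilon [t=247, t=357] → overlaps → excluded.
iota [t=187, t=247] → before → candidate.
kappa [t=161, t=321] → overlaps → excluded.
lambda [t=201, t=227] → before → candidate.
theta [t=119, t=217] → before → candidate.
zeta [t=303, t=402] → overlapped-by → excluded.
Among candidates, earliest end is t=217 → theta.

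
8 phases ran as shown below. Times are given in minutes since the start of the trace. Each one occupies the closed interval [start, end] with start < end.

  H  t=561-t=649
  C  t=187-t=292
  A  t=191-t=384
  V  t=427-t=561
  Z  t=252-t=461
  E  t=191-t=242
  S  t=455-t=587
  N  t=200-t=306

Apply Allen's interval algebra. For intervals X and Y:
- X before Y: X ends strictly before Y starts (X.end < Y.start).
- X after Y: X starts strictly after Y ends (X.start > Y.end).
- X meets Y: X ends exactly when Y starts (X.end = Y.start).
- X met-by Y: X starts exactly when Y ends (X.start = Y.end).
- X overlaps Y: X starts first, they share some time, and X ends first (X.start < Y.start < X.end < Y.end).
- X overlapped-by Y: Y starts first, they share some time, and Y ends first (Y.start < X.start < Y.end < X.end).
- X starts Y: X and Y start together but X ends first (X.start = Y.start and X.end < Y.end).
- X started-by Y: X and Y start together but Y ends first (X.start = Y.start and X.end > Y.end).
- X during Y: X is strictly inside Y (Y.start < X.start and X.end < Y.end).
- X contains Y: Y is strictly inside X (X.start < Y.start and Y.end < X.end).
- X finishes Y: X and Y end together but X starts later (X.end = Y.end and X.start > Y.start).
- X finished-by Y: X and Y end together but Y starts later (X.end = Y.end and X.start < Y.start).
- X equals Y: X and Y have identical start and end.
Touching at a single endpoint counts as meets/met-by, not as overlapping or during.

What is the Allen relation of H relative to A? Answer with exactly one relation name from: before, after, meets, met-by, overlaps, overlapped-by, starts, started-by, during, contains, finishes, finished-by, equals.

H = [t=561, t=649]; A = [t=191, t=384].
Compare endpoints: H.start > A.start, H.start > A.end, H.end > A.start, H.end > A.end.
That pattern is 'after'.

after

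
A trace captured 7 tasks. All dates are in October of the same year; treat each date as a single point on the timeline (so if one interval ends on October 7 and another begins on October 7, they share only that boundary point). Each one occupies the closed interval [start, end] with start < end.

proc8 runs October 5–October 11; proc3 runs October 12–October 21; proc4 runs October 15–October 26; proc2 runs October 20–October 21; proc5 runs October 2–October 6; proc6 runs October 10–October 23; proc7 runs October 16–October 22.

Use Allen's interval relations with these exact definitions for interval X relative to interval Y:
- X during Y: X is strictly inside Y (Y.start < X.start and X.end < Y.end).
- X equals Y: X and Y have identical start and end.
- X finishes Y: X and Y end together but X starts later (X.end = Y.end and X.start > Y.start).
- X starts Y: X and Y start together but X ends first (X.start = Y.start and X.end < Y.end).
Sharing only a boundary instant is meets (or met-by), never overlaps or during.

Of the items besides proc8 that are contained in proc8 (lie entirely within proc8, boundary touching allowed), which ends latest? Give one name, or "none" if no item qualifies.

none

Target proc8 = [October 5, October 11].
proc2 [October 20, October 21] → after → excluded.
proc3 [October 12, October 21] → after → excluded.
proc4 [October 15, October 26] → after → excluded.
proc5 [October 2, October 6] → overlaps → excluded.
proc6 [October 10, October 23] → overlapped-by → excluded.
proc7 [October 16, October 22] → after → excluded.
No candidates → none.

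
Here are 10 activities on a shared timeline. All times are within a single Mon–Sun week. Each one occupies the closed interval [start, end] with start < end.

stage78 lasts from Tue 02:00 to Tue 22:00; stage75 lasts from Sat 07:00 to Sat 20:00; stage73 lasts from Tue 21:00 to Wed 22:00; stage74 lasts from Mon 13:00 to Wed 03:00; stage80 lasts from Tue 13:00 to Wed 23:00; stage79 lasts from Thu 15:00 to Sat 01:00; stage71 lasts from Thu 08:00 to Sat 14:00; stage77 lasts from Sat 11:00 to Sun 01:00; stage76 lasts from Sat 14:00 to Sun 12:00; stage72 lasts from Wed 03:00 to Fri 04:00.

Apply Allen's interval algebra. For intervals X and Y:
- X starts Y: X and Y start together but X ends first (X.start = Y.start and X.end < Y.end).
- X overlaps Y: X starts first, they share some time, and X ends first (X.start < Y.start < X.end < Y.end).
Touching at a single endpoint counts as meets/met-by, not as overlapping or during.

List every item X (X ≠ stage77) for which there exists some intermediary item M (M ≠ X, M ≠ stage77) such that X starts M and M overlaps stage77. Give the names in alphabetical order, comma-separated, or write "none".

Target stage77 = [Sat 11:00, Sun 01:00].
Intermediaries M with M overlaps stage77: stage71, stage75.
Via stage71 — items with X starts stage71: none.
Via stage75 — items with X starts stage75: none.
Union: none.

none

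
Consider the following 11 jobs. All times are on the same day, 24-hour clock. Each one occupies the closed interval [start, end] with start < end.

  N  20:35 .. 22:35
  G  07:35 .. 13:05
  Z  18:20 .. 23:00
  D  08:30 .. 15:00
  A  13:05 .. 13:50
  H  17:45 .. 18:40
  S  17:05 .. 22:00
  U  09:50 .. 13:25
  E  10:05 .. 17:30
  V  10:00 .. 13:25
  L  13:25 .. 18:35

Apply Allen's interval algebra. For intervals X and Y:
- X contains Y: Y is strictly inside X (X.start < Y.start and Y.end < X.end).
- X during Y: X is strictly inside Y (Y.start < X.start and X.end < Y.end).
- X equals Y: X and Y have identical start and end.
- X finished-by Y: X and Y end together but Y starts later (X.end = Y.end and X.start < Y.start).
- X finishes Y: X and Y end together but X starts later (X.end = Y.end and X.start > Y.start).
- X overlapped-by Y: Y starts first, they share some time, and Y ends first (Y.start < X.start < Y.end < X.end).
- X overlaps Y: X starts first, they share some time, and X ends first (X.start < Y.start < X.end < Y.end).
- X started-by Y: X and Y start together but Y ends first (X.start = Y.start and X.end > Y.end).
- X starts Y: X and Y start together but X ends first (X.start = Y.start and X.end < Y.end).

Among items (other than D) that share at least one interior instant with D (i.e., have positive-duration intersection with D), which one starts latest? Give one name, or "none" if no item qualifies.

Target D = [08:30, 15:00].
A [13:05, 13:50] → during → candidate.
E [10:05, 17:30] → overlapped-by → candidate.
G [07:35, 13:05] → overlaps → candidate.
H [17:45, 18:40] → after → excluded.
L [13:25, 18:35] → overlapped-by → candidate.
N [20:35, 22:35] → after → excluded.
S [17:05, 22:00] → after → excluded.
U [09:50, 13:25] → during → candidate.
V [10:00, 13:25] → during → candidate.
Z [18:20, 23:00] → after → excluded.
Among candidates, latest start is 13:25 → L.

L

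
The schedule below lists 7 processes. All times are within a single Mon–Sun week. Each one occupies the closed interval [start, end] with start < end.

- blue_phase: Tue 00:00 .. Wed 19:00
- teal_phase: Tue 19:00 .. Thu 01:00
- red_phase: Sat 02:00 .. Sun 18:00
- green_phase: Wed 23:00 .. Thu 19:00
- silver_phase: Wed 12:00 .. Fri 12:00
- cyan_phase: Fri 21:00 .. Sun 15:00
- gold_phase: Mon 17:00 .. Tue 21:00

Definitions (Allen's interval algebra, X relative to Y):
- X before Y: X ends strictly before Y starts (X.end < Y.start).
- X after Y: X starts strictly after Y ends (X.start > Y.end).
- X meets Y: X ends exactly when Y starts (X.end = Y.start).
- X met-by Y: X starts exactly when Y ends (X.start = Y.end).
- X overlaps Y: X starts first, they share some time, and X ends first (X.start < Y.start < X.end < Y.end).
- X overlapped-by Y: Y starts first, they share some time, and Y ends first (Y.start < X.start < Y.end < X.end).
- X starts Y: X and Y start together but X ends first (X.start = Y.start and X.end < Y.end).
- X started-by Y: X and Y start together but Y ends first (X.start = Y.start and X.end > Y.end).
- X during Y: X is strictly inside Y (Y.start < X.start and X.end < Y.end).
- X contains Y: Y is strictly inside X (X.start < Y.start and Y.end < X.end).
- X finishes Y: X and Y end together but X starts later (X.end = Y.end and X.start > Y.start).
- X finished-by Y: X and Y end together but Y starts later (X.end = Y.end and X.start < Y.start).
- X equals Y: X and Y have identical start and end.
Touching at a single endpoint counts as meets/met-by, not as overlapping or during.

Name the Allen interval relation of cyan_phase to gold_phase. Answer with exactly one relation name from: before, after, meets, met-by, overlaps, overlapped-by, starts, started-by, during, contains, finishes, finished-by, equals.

after

cyan_phase = [Fri 21:00, Sun 15:00]; gold_phase = [Mon 17:00, Tue 21:00].
Compare endpoints: cyan_phase.start > gold_phase.start, cyan_phase.start > gold_phase.end, cyan_phase.end > gold_phase.start, cyan_phase.end > gold_phase.end.
That pattern is 'after'.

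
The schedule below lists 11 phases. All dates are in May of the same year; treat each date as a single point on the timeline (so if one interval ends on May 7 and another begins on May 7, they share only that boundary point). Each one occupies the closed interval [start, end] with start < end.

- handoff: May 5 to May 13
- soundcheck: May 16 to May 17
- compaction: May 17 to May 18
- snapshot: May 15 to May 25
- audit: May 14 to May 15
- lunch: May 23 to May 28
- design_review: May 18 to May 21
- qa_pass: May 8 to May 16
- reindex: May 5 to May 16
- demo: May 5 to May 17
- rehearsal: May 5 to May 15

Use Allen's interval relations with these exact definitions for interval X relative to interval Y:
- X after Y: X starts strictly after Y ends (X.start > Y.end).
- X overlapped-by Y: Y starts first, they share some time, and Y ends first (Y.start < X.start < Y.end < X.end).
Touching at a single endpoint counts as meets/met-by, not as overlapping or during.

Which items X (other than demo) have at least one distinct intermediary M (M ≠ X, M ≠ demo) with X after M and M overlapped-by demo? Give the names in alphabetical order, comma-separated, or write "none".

Target demo = [May 5, May 17].
Intermediaries M with M overlapped-by demo: snapshot.
Via snapshot — items with X after snapshot: none.
Union: none.

none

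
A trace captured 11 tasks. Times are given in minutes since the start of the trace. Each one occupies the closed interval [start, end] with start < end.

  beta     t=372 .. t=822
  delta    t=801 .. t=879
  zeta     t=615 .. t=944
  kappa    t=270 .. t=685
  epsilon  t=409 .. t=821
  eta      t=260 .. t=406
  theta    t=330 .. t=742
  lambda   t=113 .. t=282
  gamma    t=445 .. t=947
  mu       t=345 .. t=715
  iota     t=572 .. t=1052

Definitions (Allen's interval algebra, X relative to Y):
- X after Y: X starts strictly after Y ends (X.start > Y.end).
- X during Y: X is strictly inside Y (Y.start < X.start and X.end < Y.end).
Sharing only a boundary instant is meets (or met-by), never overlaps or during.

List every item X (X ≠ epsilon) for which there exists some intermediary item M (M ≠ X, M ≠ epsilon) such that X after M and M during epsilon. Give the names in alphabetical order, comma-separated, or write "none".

none

Target epsilon = [t=409, t=821].
Intermediaries M with M during epsilon: none.
Union: none.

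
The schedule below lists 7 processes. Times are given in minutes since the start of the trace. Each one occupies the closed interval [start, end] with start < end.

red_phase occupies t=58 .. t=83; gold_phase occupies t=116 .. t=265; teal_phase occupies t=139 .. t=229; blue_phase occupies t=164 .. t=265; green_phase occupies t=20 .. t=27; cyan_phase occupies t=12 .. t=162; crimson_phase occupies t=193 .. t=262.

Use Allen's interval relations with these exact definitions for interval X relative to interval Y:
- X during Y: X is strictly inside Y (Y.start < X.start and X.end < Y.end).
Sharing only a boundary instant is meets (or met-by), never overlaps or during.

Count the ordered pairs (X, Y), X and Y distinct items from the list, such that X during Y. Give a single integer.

Checking all 42 ordered pairs for relation 'during'; matching pairs in alphabetical order:
(crimson_phase, blue_phase): crimson_phase during blue_phase ✓
(crimson_phase, gold_phase): crimson_phase during gold_phase ✓
(green_phase, cyan_phase): green_phase during cyan_phase ✓
(red_phase, cyan_phase): red_phase during cyan_phase ✓
(teal_phase, gold_phase): teal_phase during gold_phase ✓
Count: 5.

5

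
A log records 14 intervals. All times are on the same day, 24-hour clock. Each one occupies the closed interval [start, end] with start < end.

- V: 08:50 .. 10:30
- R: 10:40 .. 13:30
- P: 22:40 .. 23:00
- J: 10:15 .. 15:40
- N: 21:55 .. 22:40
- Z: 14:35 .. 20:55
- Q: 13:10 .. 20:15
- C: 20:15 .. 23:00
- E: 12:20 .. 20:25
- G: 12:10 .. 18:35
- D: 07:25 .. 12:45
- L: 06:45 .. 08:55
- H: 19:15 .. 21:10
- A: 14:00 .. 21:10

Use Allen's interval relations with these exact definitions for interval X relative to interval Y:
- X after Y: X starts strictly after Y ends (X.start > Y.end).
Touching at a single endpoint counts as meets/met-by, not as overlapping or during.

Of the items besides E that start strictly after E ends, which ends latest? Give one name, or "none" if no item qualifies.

Target E = [12:20, 20:25].
A [14:00, 21:10] → overlapped-by → excluded.
C [20:15, 23:00] → overlapped-by → excluded.
D [07:25, 12:45] → overlaps → excluded.
G [12:10, 18:35] → overlaps → excluded.
H [19:15, 21:10] → overlapped-by → excluded.
J [10:15, 15:40] → overlaps → excluded.
L [06:45, 08:55] → before → excluded.
N [21:55, 22:40] → after → candidate.
P [22:40, 23:00] → after → candidate.
Q [13:10, 20:15] → during → excluded.
R [10:40, 13:30] → overlaps → excluded.
V [08:50, 10:30] → before → excluded.
Z [14:35, 20:55] → overlapped-by → excluded.
Among candidates, latest end is 23:00 → P.

P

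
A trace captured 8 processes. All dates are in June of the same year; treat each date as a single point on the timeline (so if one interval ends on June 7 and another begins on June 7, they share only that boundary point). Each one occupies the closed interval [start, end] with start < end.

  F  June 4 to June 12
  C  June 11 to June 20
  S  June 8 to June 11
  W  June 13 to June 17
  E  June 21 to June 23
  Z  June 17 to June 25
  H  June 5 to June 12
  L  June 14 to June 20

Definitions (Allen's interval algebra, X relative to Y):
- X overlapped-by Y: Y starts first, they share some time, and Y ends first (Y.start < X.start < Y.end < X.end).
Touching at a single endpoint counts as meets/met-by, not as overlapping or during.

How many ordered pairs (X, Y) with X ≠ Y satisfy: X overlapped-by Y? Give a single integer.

Checking all 56 ordered pairs for relation 'overlapped-by'; matching pairs in alphabetical order:
(C, F): C overlapped-by F ✓
(C, H): C overlapped-by H ✓
(L, W): L overlapped-by W ✓
(Z, C): Z overlapped-by C ✓
(Z, L): Z overlapped-by L ✓
Count: 5.

5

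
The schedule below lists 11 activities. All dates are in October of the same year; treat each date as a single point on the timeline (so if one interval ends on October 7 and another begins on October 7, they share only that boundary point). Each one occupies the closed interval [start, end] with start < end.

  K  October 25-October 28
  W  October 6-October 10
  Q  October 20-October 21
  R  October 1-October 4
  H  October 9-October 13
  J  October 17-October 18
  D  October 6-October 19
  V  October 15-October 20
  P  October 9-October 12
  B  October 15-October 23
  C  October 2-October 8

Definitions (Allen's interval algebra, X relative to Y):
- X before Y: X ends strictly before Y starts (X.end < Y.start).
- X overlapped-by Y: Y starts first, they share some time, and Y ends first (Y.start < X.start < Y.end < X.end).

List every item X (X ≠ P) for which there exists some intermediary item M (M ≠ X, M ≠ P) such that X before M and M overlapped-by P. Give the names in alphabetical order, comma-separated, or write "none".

Target P = [October 9, October 12].
Intermediaries M with M overlapped-by P: none.
Union: none.

none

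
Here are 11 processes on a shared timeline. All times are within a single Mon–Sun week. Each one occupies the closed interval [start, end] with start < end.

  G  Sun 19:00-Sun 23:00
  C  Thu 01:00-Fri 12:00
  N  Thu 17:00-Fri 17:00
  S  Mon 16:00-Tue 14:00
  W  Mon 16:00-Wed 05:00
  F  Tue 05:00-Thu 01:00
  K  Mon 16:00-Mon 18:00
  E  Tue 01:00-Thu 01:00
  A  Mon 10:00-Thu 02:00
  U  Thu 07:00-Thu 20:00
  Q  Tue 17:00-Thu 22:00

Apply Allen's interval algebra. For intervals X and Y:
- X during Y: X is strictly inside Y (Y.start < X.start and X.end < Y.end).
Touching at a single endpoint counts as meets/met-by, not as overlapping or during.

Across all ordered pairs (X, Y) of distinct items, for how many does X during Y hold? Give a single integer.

Checking all 110 ordered pairs for relation 'during'; matching pairs in alphabetical order:
(E, A): E during A ✓
(F, A): F during A ✓
(K, A): K during A ✓
(S, A): S during A ✓
(U, C): U during C ✓
(U, Q): U during Q ✓
(W, A): W during A ✓
Count: 7.

7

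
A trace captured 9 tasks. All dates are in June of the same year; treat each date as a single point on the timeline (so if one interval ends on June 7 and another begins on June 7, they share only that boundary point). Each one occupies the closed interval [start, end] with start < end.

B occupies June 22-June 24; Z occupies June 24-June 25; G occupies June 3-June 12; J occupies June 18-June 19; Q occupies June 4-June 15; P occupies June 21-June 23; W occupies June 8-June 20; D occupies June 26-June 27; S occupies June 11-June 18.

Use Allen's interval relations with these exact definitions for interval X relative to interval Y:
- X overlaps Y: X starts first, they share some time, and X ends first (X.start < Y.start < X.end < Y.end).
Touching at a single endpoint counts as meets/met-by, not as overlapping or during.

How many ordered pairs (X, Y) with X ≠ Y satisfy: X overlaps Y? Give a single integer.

Checking all 72 ordered pairs for relation 'overlaps'; matching pairs in alphabetical order:
(G, Q): G overlaps Q ✓
(G, S): G overlaps S ✓
(G, W): G overlaps W ✓
(P, B): P overlaps B ✓
(Q, S): Q overlaps S ✓
(Q, W): Q overlaps W ✓
Count: 6.

6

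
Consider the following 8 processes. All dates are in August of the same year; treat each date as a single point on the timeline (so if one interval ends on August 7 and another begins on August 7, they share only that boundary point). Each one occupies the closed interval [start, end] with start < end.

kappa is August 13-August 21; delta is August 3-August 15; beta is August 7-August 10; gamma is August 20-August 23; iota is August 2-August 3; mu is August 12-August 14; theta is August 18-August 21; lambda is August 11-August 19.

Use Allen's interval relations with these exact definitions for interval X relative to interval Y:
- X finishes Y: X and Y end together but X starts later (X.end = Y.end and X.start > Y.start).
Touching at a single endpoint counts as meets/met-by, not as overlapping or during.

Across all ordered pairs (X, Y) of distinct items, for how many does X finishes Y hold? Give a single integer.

1

Checking all 56 ordered pairs for relation 'finishes'; matching pairs in alphabetical order:
(theta, kappa): theta finishes kappa ✓
Count: 1.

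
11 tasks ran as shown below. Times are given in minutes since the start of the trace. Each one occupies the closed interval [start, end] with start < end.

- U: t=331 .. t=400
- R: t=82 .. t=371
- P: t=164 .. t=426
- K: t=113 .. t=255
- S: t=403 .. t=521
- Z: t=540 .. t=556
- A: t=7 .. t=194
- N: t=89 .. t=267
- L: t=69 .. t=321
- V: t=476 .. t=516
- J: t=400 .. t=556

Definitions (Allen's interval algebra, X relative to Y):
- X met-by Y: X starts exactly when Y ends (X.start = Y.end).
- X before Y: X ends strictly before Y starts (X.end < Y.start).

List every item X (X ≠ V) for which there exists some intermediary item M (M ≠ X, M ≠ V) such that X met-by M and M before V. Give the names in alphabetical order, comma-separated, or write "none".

Target V = [t=476, t=516].
Intermediaries M with M before V: A, K, L, N, P, R, U.
Via A — items with X met-by A: none.
Via K — items with X met-by K: none.
Via L — items with X met-by L: none.
Via N — items with X met-by N: none.
Via P — items with X met-by P: none.
Via R — items with X met-by R: none.
Via U — items with X met-by U: J.
Union: J.

J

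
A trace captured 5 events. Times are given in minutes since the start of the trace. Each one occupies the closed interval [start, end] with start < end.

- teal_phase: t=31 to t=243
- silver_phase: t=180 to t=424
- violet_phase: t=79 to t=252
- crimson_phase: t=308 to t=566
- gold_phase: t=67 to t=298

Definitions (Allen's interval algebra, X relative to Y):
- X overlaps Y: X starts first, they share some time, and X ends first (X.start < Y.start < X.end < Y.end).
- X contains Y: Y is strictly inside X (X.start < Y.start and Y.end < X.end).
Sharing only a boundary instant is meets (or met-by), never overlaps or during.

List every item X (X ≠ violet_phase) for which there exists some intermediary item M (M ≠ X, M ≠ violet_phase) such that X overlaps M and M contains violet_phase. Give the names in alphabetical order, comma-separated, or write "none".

teal_phase

Target violet_phase = [t=79, t=252].
Intermediaries M with M contains violet_phase: gold_phase.
Via gold_phase — items with X overlaps gold_phase: teal_phase.
Union: teal_phase.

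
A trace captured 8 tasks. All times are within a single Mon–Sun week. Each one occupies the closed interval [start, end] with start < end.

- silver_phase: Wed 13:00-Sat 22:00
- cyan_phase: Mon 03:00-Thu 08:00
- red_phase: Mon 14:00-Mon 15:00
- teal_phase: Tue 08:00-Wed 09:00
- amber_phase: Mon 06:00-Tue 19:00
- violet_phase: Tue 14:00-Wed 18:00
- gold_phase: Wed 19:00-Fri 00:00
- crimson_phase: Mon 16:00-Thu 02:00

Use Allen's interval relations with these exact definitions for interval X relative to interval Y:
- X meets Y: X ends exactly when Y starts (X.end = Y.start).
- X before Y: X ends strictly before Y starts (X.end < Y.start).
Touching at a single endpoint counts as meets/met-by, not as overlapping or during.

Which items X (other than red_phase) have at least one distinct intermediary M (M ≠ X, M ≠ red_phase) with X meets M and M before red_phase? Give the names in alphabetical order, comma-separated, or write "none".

Target red_phase = [Mon 14:00, Mon 15:00].
Intermediaries M with M before red_phase: none.
Union: none.

none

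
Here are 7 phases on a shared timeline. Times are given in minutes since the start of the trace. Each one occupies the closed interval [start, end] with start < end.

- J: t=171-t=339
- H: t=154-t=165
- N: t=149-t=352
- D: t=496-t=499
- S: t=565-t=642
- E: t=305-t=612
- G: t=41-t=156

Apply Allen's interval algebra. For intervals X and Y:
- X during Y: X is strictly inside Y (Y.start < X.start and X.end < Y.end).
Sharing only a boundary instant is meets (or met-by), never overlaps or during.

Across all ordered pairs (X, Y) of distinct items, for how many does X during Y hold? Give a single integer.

3

Checking all 42 ordered pairs for relation 'during'; matching pairs in alphabetical order:
(D, E): D during E ✓
(H, N): H during N ✓
(J, N): J during N ✓
Count: 3.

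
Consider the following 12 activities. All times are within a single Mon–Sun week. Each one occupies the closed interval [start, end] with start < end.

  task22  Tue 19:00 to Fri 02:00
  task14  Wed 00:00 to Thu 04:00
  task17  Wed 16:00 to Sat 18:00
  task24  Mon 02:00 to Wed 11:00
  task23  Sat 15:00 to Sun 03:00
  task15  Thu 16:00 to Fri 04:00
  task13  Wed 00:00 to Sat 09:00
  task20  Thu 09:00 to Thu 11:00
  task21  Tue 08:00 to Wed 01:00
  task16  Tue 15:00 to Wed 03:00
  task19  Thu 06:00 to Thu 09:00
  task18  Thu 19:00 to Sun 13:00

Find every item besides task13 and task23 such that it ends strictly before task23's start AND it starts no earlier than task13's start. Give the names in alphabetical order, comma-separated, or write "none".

Conditions: its end is strictly before task23's start (X.end < Sat 15:00) AND its start is no earlier than task13's start (X.start >= Wed 00:00).
task14: end Thu 04:00 < Sat 15:00? ✓; start Wed 00:00 >= Wed 00:00? ✓ → yes.
task15: end Fri 04:00 < Sat 15:00? ✓; start Thu 16:00 >= Wed 00:00? ✓ → yes.
task16: end Wed 03:00 < Sat 15:00? ✓; start Tue 15:00 >= Wed 00:00? ✗ → no.
task17: end Sat 18:00 < Sat 15:00? ✗; start Wed 16:00 >= Wed 00:00? ✓ → no.
task18: end Sun 13:00 < Sat 15:00? ✗; start Thu 19:00 >= Wed 00:00? ✓ → no.
task19: end Thu 09:00 < Sat 15:00? ✓; start Thu 06:00 >= Wed 00:00? ✓ → yes.
task20: end Thu 11:00 < Sat 15:00? ✓; start Thu 09:00 >= Wed 00:00? ✓ → yes.
task21: end Wed 01:00 < Sat 15:00? ✓; start Tue 08:00 >= Wed 00:00? ✗ → no.
task22: end Fri 02:00 < Sat 15:00? ✓; start Tue 19:00 >= Wed 00:00? ✗ → no.
task24: end Wed 11:00 < Sat 15:00? ✓; start Mon 02:00 >= Wed 00:00? ✗ → no.
Result: task14, task15, task19, task20.

task14, task15, task19, task20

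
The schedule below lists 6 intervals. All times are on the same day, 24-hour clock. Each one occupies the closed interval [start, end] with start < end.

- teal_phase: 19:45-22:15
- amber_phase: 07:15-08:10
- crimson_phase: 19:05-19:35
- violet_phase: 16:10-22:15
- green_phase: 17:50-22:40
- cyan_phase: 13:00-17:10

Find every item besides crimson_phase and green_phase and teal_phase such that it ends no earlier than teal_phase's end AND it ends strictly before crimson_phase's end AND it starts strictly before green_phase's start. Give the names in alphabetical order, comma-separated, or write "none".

Conditions: its end is no earlier than teal_phase's end (X.end >= 22:15) AND its end is strictly before crimson_phase's end (X.end < 19:35) AND its start is strictly before green_phase's start (X.start < 17:50).
amber_phase: end 08:10 >= 22:15? ✗; end 08:10 < 19:35? ✓; start 07:15 < 17:50? ✓ → no.
cyan_phase: end 17:10 >= 22:15? ✗; end 17:10 < 19:35? ✓; start 13:00 < 17:50? ✓ → no.
violet_phase: end 22:15 >= 22:15? ✓; end 22:15 < 19:35? ✗; start 16:10 < 17:50? ✓ → no.
Result: none.

none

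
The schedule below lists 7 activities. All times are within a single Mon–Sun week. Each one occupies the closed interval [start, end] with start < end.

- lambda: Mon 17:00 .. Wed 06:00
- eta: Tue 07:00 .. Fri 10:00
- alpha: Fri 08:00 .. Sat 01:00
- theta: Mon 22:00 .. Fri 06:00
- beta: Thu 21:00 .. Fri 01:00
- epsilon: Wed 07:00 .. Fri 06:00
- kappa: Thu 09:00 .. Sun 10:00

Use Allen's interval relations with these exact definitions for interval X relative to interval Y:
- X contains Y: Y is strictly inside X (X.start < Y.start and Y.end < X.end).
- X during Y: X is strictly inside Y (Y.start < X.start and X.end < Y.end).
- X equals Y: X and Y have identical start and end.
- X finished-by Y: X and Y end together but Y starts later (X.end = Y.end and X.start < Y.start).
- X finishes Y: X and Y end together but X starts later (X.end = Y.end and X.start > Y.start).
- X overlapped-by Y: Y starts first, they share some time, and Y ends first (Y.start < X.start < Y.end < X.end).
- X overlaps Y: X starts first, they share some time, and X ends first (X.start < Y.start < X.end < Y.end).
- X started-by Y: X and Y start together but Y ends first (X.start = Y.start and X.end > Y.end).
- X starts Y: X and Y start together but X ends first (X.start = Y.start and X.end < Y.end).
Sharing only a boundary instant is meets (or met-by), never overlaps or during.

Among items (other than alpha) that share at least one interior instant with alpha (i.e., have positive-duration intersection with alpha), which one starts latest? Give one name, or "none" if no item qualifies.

Target alpha = [Fri 08:00, Sat 01:00].
beta [Thu 21:00, Fri 01:00] → before → excluded.
epsilon [Wed 07:00, Fri 06:00] → before → excluded.
eta [Tue 07:00, Fri 10:00] → overlaps → candidate.
kappa [Thu 09:00, Sun 10:00] → contains → candidate.
lambda [Mon 17:00, Wed 06:00] → before → excluded.
theta [Mon 22:00, Fri 06:00] → before → excluded.
Among candidates, latest start is Thu 09:00 → kappa.

kappa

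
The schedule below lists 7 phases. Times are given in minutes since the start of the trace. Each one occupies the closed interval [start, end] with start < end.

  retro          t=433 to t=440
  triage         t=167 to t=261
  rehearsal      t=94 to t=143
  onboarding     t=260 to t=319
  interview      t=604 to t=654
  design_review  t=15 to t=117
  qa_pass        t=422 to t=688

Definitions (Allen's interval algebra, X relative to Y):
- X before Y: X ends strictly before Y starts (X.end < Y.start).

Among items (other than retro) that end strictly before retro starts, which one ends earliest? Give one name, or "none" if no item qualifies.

Target retro = [t=433, t=440].
design_review [t=15, t=117] → before → candidate.
interview [t=604, t=654] → after → excluded.
onboarding [t=260, t=319] → before → candidate.
qa_pass [t=422, t=688] → contains → excluded.
rehearsal [t=94, t=143] → before → candidate.
triage [t=167, t=261] → before → candidate.
Among candidates, earliest end is t=117 → design_review.

design_review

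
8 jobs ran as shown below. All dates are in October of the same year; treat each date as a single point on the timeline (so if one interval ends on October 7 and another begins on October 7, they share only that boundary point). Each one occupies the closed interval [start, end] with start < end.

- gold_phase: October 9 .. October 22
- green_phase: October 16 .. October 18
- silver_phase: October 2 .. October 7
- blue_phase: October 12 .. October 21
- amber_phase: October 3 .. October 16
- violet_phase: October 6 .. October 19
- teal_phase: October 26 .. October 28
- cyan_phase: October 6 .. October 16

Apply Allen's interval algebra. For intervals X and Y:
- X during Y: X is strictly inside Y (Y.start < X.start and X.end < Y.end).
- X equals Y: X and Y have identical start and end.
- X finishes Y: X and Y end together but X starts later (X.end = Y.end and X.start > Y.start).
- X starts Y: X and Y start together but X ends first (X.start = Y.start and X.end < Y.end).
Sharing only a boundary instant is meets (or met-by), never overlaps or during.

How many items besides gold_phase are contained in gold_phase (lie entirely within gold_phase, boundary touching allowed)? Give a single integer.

2

Target gold_phase = [October 9, October 22].
amber_phase [October 3, October 16] → overlaps → no.
blue_phase [October 12, October 21] → during → counts.
cyan_phase [October 6, October 16] → overlaps → no.
green_phase [October 16, October 18] → during → counts.
silver_phase [October 2, October 7] → before → no.
teal_phase [October 26, October 28] → after → no.
violet_phase [October 6, October 19] → overlaps → no.
Total: 2.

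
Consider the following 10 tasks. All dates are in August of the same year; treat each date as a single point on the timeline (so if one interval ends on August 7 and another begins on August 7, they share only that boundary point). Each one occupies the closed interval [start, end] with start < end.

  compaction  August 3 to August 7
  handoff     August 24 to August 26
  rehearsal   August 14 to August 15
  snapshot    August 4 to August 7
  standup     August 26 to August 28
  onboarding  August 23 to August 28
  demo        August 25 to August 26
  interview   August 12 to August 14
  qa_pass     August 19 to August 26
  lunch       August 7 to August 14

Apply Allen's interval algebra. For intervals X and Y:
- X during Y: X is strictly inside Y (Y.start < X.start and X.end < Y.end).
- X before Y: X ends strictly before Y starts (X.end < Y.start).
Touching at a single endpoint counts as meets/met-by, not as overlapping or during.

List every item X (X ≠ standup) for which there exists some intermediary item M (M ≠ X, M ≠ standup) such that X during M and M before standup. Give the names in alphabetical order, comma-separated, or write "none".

Target standup = [August 26, August 28].
Intermediaries M with M before standup: compaction, interview, lunch, rehearsal, snapshot.
Via compaction — items with X during compaction: none.
Via interview — items with X during interview: none.
Via lunch — items with X during lunch: none.
Via rehearsal — items with X during rehearsal: none.
Via snapshot — items with X during snapshot: none.
Union: none.

none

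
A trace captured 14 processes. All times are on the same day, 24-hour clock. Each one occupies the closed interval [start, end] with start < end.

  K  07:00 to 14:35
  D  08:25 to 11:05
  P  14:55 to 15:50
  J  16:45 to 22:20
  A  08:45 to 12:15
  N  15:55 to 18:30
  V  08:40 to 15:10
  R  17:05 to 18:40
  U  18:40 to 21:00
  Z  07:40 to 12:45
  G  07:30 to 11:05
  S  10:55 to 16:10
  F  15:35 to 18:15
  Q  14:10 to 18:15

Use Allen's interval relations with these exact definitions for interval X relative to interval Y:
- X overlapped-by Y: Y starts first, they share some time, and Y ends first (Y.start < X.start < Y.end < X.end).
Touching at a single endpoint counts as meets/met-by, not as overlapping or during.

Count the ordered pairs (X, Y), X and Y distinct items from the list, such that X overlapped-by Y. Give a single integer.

Checking all 182 ordered pairs for relation 'overlapped-by'; matching pairs in alphabetical order:
(A, D): A overlapped-by D ✓
(A, G): A overlapped-by G ✓
(F, P): F overlapped-by P ✓
(F, S): F overlapped-by S ✓
(J, F): J overlapped-by F ✓
(J, N): J overlapped-by N ✓
(J, Q): J overlapped-by Q ✓
(N, F): N overlapped-by F ✓
(N, Q): N overlapped-by Q ✓
(N, S): N overlapped-by S ✓
(P, V): P overlapped-by V ✓
(Q, K): Q overlapped-by K ✓
(Q, S): Q overlapped-by S ✓
(Q, V): Q overlapped-by V ✓
(R, F): R overlapped-by F ✓
(R, N): R overlapped-by N ✓
(R, Q): R overlapped-by Q ✓
(S, A): S overlapped-by A ✓
(S, D): S overlapped-by D ✓
(S, G): S overlapped-by G ✓
(S, K): S overlapped-by K ✓
(S, V): S overlapped-by V ✓
(S, Z): S overlapped-by Z ✓
(V, D): V overlapped-by D ✓
... plus 4 further pairs not listed.
Count: 28.

28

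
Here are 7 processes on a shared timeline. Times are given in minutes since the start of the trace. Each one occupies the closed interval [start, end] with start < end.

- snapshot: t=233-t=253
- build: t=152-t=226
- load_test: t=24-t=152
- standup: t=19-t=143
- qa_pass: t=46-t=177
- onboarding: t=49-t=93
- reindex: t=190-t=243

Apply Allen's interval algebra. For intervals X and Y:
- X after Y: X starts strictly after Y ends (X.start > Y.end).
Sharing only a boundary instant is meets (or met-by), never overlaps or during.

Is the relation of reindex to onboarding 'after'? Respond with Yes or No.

Yes

reindex = [t=190, t=243], onboarding = [t=49, t=93].
Actual relation of reindex to onboarding: after.
Asked whether 'after' holds → Yes.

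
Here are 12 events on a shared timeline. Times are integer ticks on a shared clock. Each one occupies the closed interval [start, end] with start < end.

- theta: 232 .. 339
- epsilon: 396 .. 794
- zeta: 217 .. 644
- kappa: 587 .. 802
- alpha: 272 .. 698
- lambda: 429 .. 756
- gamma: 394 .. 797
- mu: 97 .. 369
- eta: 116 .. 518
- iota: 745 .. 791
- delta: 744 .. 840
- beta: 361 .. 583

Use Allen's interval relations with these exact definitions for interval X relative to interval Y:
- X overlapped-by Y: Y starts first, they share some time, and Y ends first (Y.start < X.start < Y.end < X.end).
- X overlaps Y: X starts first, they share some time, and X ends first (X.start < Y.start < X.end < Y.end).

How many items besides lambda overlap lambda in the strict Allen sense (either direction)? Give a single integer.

7

Target lambda = [429, 756].
alpha [272, 698] → overlaps → counts.
beta [361, 583] → overlaps → counts.
delta [744, 840] → overlapped-by → counts.
epsilon [396, 794] → contains → no.
eta [116, 518] → overlaps → counts.
gamma [394, 797] → contains → no.
iota [745, 791] → overlapped-by → counts.
kappa [587, 802] → overlapped-by → counts.
mu [97, 369] → before → no.
theta [232, 339] → before → no.
zeta [217, 644] → overlaps → counts.
Total: 7.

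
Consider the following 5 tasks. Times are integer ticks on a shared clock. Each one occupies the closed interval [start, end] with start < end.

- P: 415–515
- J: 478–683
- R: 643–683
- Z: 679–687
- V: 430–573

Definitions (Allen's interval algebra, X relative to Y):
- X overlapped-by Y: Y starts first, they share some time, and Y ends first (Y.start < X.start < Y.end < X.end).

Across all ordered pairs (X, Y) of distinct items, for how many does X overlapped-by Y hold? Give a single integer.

Checking all 20 ordered pairs for relation 'overlapped-by'; matching pairs in alphabetical order:
(J, P): J overlapped-by P ✓
(J, V): J overlapped-by V ✓
(V, P): V overlapped-by P ✓
(Z, J): Z overlapped-by J ✓
(Z, R): Z overlapped-by R ✓
Count: 5.

5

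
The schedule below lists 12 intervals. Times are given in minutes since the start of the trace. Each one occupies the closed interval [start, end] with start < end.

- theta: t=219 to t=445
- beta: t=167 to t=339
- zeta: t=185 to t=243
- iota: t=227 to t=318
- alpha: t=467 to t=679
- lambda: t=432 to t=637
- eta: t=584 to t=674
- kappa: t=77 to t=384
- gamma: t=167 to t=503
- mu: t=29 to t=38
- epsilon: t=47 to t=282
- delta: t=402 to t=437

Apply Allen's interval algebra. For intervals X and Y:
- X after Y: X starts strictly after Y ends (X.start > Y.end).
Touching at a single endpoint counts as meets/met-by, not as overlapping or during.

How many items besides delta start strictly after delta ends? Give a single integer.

Target delta = [t=402, t=437].
alpha [t=467, t=679] → after → counts.
beta [t=167, t=339] → before → no.
epsilon [t=47, t=282] → before → no.
eta [t=584, t=674] → after → counts.
gamma [t=167, t=503] → contains → no.
iota [t=227, t=318] → before → no.
kappa [t=77, t=384] → before → no.
lambda [t=432, t=637] → overlapped-by → no.
mu [t=29, t=38] → before → no.
theta [t=219, t=445] → contains → no.
zeta [t=185, t=243] → before → no.
Total: 2.

2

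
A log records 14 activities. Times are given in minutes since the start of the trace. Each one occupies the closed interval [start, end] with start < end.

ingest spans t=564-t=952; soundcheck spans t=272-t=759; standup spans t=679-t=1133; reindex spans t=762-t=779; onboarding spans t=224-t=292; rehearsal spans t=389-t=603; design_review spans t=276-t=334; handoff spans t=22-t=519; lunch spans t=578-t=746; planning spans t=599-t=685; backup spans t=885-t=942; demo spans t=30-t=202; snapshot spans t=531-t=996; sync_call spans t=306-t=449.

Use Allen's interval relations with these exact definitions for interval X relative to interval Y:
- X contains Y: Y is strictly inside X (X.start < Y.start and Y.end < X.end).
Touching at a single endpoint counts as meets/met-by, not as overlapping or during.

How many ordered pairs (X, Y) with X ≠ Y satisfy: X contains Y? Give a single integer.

Checking all 182 ordered pairs for relation 'contains'; matching pairs in alphabetical order:
(handoff, demo): handoff contains demo ✓
(handoff, design_review): handoff contains design_review ✓
(handoff, onboarding): handoff contains onboarding ✓
(handoff, sync_call): handoff contains sync_call ✓
(ingest, backup): ingest contains backup ✓
(ingest, lunch): ingest contains lunch ✓
(ingest, planning): ingest contains planning ✓
(ingest, reindex): ingest contains reindex ✓
(lunch, planning): lunch contains planning ✓
(snapshot, backup): snapshot contains backup ✓
(snapshot, ingest): snapshot contains ingest ✓
(snapshot, lunch): snapshot contains lunch ✓
(snapshot, planning): snapshot contains planning ✓
(snapshot, reindex): snapshot contains reindex ✓
(soundcheck, design_review): soundcheck contains design_review ✓
(soundcheck, lunch): soundcheck contains lunch ✓
(soundcheck, planning): soundcheck contains planning ✓
(soundcheck, rehearsal): soundcheck contains rehearsal ✓
(soundcheck, sync_call): soundcheck contains sync_call ✓
(standup, backup): standup contains backup ✓
(standup, reindex): standup contains reindex ✓
Count: 21.

21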